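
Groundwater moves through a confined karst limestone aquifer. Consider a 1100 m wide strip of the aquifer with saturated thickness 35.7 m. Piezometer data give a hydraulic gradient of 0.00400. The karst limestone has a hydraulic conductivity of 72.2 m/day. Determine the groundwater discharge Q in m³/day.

Cross-sectional area A = 1100 × 35.7 = 39270 m².
Hydraulic gradient i = 0.00400.
Darcy's law: Q = K · A · i = 72.20 × 39270 × 0.004000 = 11341 m³/day.

11300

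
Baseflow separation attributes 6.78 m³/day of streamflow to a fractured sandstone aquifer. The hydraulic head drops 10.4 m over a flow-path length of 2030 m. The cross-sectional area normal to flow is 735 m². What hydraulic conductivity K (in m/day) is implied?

Hydraulic gradient i = Δh / L = 10.4 / 2030 = 0.005123.
From Q = K·A·i, K = Q / (A·i) = 6.78 / (735.0 × 0.005123) = 1.801 m/day.

1.80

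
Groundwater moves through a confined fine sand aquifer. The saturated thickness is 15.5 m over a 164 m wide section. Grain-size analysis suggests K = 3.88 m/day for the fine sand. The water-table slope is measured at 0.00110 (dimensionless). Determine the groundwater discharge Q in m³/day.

Cross-sectional area A = 164 × 15.5 = 2542 m².
Hydraulic gradient i = 0.00110.
Darcy's law: Q = K · A · i = 3.880 × 2542 × 0.001100 = 10.85 m³/day.

10.8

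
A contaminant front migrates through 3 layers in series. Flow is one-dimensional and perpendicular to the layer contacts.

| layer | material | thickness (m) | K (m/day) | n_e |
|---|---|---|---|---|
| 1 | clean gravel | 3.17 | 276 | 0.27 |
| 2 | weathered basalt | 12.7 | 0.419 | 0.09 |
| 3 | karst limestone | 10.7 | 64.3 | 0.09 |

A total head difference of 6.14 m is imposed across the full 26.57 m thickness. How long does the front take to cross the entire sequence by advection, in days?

With flow normal to the layers, continuity requires the same specific discharge q through every layer.
Σ(b_i/K_i) = 3.17/276 + 12.7/0.419 + 10.7/64.3 = 30.49 d.
q = Δh / Σ(b_i/K_i) = 6.14 / 30.49 = 0.2014 m/day.
In each layer the seepage velocity is v_i = q/n_i, so the layer transit time is t_i = b_i·n_i / q:
  layer 1 (clean gravel): t_1 = 3.17 × 0.27 / 0.2014 = 4.250 d
  layer 2 (weathered basalt): t_2 = 12.7 × 0.09 / 0.2014 = 5.676 d
  layer 3 (karst limestone): t_3 = 10.7 × 0.09 / 0.2014 = 4.782 d
Total t = Σ t_i = 14.71 days.

14.7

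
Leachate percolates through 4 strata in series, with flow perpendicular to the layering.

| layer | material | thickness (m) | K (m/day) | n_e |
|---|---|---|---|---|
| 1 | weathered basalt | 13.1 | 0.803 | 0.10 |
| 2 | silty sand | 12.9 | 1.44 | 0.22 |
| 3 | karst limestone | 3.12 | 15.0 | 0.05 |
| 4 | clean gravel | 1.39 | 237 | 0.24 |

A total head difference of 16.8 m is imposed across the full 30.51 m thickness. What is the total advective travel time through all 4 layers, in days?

With flow normal to the layers, continuity requires the same specific discharge q through every layer.
Σ(b_i/K_i) = 13.1/0.803 + 12.9/1.44 + 3.12/15.0 + 1.39/237 = 25.49 d.
q = Δh / Σ(b_i/K_i) = 16.8 / 25.49 = 0.6592 m/day.
In each layer the seepage velocity is v_i = q/n_i, so the layer transit time is t_i = b_i·n_i / q:
  layer 1 (weathered basalt): t_1 = 13.1 × 0.10 / 0.6592 = 1.987 d
  layer 2 (silty sand): t_2 = 12.9 × 0.22 / 0.6592 = 4.305 d
  layer 3 (karst limestone): t_3 = 3.12 × 0.05 / 0.6592 = 0.2367 d
  layer 4 (clean gravel): t_4 = 1.39 × 0.24 / 0.6592 = 0.5061 d
Total t = Σ t_i = 7.035 days.

7.04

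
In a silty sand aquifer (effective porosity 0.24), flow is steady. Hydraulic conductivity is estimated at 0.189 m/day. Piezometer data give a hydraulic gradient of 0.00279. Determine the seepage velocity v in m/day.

Hydraulic gradient i = 0.00279.
Darcy flux q = K · i = 0.1890 × 0.002790 = 0.0005273 m/day.
Seepage velocity v = q / n_e = 0.0005273 / 0.24 = 0.002197 m/day.

0.00220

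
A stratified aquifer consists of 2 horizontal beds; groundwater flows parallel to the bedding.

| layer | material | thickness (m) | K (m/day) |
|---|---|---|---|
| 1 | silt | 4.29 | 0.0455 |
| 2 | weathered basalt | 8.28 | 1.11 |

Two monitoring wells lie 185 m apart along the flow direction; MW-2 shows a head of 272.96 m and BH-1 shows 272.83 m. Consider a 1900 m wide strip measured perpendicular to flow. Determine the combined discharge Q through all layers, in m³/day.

12.5

Flow is parallel to layering, so each bed carries its own Darcy discharge and the transmissivities add.
Σ(K_i·b_i) = 0.0455×4.29 + 1.11×8.28 = 9.386 m²/day.
Hydraulic gradient i = (272.96 − 272.83) / 185 = 0.13 / 185 = 0.0007027.
Q = Σ(K_i·b_i) · W · i = 9.386 × 1900 × 0.0007027 = 12.53 m³/day.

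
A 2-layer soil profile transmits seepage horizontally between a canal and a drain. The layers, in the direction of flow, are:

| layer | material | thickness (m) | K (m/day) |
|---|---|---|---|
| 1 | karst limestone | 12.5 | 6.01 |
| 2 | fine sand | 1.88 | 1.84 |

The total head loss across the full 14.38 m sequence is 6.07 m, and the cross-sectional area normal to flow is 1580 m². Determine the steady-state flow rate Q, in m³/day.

3090

Flow is perpendicular to layering, so the layers act in series and the equivalent K is the thickness-weighted harmonic mean.
Total thickness L = 12.5 + 1.88 = 14.38 m.
Σ(b_i/K_i) = 12.5/6.01 + 1.88/1.84 = 3.102 d.
K_eq = L / Σ(b_i/K_i) = 14.38 / 3.102 = 4.636 m/day.
Q = K_eq · A · (Δh/L) = 4.636 × 1580 × (6.07/14.38) = 3092 m³/day.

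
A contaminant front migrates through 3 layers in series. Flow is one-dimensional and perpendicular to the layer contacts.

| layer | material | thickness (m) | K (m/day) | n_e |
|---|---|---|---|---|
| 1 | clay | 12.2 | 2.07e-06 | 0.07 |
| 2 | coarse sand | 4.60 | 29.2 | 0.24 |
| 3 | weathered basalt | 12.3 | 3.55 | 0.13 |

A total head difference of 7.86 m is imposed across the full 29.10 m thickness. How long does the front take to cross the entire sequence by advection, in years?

With flow normal to the layers, continuity requires the same specific discharge q through every layer.
Σ(b_i/K_i) = 12.2/2.07e-06 + 4.60/29.2 + 12.3/3.55 = 5.894e+06 d.
q = Δh / Σ(b_i/K_i) = 7.86 / 5.894e+06 = 1.334e-06 m/day.
In each layer the seepage velocity is v_i = q/n_i, so the layer transit time is t_i = b_i·n_i / q:
  layer 1 (clay): t_1 = 12.2 × 0.07 / 1.334e-06 = 6.404e+05 d
  layer 2 (coarse sand): t_2 = 4.60 × 0.24 / 1.334e-06 = 8.278e+05 d
  layer 3 (weathered basalt): t_3 = 12.3 × 0.13 / 1.334e-06 = 1.199e+06 d
Total t = Σ t_i = 2.667e+06 days = 7302 years.

7300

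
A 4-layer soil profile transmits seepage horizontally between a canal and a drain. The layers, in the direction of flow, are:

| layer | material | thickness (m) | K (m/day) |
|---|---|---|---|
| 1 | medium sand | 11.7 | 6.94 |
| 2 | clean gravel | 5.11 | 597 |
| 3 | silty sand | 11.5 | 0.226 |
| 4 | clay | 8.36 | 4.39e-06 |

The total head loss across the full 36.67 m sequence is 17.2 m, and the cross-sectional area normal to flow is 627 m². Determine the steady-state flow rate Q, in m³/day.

Flow is perpendicular to layering, so the layers act in series and the equivalent K is the thickness-weighted harmonic mean.
Total thickness L = 11.7 + 5.11 + 11.5 + 8.36 = 36.67 m.
Σ(b_i/K_i) = 11.7/6.94 + 5.11/597 + 11.5/0.226 + 8.36/4.39e-06 = 1.904e+06 d.
K_eq = L / Σ(b_i/K_i) = 36.67 / 1.904e+06 = 1.926e-05 m/day.
Q = K_eq · A · (Δh/L) = 1.926e-05 × 627 × (17.2/36.67) = 0.005663 m³/day.

0.00566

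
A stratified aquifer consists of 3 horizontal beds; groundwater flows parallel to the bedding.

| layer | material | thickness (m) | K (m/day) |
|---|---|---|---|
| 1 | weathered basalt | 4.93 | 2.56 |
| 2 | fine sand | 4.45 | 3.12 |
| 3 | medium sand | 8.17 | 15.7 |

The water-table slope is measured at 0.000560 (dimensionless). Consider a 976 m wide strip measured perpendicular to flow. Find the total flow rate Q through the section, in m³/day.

Flow is parallel to layering, so each bed carries its own Darcy discharge and the transmissivities add.
Σ(K_i·b_i) = 2.56×4.93 + 3.12×4.45 + 15.7×8.17 = 154.8 m²/day.
Hydraulic gradient i = 0.000560.
Q = Σ(K_i·b_i) · W · i = 154.8 × 976 × 0.0005600 = 84.59 m³/day.

84.6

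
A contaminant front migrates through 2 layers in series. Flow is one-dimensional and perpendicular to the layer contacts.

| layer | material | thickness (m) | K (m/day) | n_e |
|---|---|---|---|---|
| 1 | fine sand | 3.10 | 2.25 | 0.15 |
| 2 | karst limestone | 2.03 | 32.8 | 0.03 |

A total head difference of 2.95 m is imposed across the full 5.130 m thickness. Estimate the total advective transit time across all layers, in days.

With flow normal to the layers, continuity requires the same specific discharge q through every layer.
Σ(b_i/K_i) = 3.10/2.25 + 2.03/32.8 = 1.440 d.
q = Δh / Σ(b_i/K_i) = 2.95 / 1.440 = 2.049 m/day.
In each layer the seepage velocity is v_i = q/n_i, so the layer transit time is t_i = b_i·n_i / q:
  layer 1 (fine sand): t_1 = 3.10 × 0.15 / 2.049 = 0.2269 d
  layer 2 (karst limestone): t_2 = 2.03 × 0.03 / 2.049 = 0.02972 d
Total t = Σ t_i = 0.2567 days.

0.257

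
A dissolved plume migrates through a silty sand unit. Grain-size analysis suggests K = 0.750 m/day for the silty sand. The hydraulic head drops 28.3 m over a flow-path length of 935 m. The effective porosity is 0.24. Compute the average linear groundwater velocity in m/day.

0.0946

Hydraulic gradient i = Δh / L = 28.3 / 935 = 0.03027.
Darcy flux q = K · i = 0.7500 × 0.03027 = 0.02270 m/day.
Seepage velocity v = q / n_e = 0.02270 / 0.24 = 0.09459 m/day.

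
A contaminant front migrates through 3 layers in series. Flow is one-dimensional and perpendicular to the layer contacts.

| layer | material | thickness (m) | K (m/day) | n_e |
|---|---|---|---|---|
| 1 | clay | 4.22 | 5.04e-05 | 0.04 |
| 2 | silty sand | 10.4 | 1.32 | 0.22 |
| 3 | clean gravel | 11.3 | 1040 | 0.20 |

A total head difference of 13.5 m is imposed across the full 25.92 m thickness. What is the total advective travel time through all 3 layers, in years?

80.1

With flow normal to the layers, continuity requires the same specific discharge q through every layer.
Σ(b_i/K_i) = 4.22/5.04e-05 + 10.4/1.32 + 11.3/1040 = 83738 d.
q = Δh / Σ(b_i/K_i) = 13.5 / 83738 = 0.0001612 m/day.
In each layer the seepage velocity is v_i = q/n_i, so the layer transit time is t_i = b_i·n_i / q:
  layer 1 (clay): t_1 = 4.22 × 0.04 / 0.0001612 = 1047 d
  layer 2 (silty sand): t_2 = 10.4 × 0.22 / 0.0001612 = 14192 d
  layer 3 (clean gravel): t_3 = 11.3 × 0.20 / 0.0001612 = 14018 d
Total t = Σ t_i = 29257 days = 80.10 years.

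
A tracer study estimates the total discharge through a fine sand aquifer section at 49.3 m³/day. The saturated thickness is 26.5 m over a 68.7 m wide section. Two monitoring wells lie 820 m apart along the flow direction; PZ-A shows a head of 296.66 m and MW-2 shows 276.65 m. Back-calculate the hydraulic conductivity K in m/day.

Cross-sectional area A = 68.7 × 26.5 = 1821 m².
Hydraulic gradient i = (296.66 − 276.65) / 820 = 20.01 / 820 = 0.02440.
From Q = K·A·i, K = Q / (A·i) = 49.3 / (1821 × 0.02440) = 1.110 m/day.

1.11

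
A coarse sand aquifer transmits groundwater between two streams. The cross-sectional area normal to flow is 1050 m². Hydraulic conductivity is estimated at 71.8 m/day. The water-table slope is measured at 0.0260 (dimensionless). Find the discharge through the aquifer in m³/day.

1960

Hydraulic gradient i = 0.0260.
Darcy's law: Q = K · A · i = 71.80 × 1050 × 0.02600 = 1960 m³/day.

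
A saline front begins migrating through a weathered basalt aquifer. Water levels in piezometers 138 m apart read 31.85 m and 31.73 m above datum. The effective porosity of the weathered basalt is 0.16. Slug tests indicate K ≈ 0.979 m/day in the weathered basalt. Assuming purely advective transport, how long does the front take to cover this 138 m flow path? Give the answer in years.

71.0

Hydraulic gradient i = (31.85 − 31.73) / 138 = 0.12 / 138 = 0.0008696.
Darcy flux q = K · i = 0.9790 × 0.0008696 = 0.0008513 m/day.
Seepage velocity v = q / n_e = 0.0008513 / 0.16 = 0.005321 m/day.
Travel time t = L / v = 138 / 0.005321 = 25937 days = 71.01 years.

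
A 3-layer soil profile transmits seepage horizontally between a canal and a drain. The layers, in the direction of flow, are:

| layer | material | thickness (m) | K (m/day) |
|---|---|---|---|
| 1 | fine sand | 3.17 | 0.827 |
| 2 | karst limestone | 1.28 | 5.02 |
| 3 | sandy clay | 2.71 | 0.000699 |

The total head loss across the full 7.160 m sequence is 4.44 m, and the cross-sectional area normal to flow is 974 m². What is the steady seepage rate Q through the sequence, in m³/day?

Flow is perpendicular to layering, so the layers act in series and the equivalent K is the thickness-weighted harmonic mean.
Total thickness L = 3.17 + 1.28 + 2.71 = 7.160 m.
Σ(b_i/K_i) = 3.17/0.827 + 1.28/5.02 + 2.71/0.000699 = 3881 d.
K_eq = L / Σ(b_i/K_i) = 7.160 / 3881 = 0.001845 m/day.
Q = K_eq · A · (Δh/L) = 0.001845 × 974 × (4.44/7.160) = 1.114 m³/day.

1.11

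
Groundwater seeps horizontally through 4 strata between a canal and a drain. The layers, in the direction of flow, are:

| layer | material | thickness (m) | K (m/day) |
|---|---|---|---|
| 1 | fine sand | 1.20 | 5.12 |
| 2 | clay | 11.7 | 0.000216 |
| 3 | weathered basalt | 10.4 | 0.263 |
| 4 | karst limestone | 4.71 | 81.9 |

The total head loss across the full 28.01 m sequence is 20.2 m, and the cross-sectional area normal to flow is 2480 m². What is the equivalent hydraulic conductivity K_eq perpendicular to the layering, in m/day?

0.000517

Flow is perpendicular to layering, so the layers act in series and the equivalent K is the thickness-weighted harmonic mean.
Total thickness L = 1.20 + 11.7 + 10.4 + 4.71 = 28.01 m.
Σ(b_i/K_i) = 1.20/5.12 + 11.7/0.000216 + 10.4/0.263 + 4.71/81.9 = 54207 d.
K_eq = L / Σ(b_i/K_i) = 28.01 / 54207 = 0.0005167 m/day.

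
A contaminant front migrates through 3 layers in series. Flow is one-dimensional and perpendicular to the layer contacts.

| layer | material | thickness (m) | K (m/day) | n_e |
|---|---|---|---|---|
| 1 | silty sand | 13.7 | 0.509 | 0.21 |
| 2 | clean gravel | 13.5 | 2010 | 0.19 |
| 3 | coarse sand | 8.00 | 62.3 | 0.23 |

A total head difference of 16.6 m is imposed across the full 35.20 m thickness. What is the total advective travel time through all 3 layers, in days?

With flow normal to the layers, continuity requires the same specific discharge q through every layer.
Σ(b_i/K_i) = 13.7/0.509 + 13.5/2010 + 8.00/62.3 = 27.05 d.
q = Δh / Σ(b_i/K_i) = 16.6 / 27.05 = 0.6137 m/day.
In each layer the seepage velocity is v_i = q/n_i, so the layer transit time is t_i = b_i·n_i / q:
  layer 1 (silty sand): t_1 = 13.7 × 0.21 / 0.6137 = 4.688 d
  layer 2 (clean gravel): t_2 = 13.5 × 0.19 / 0.6137 = 4.180 d
  layer 3 (coarse sand): t_3 = 8.00 × 0.23 / 0.6137 = 2.998 d
Total t = Σ t_i = 11.87 days.

11.9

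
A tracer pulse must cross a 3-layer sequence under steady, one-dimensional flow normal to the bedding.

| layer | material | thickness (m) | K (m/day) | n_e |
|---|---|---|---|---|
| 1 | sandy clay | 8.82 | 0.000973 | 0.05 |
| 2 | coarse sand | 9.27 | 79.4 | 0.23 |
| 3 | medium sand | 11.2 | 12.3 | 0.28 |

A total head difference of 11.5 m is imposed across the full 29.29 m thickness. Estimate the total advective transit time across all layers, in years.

12.3

With flow normal to the layers, continuity requires the same specific discharge q through every layer.
Σ(b_i/K_i) = 8.82/0.000973 + 9.27/79.4 + 11.2/12.3 = 9066 d.
q = Δh / Σ(b_i/K_i) = 11.5 / 9066 = 0.001269 m/day.
In each layer the seepage velocity is v_i = q/n_i, so the layer transit time is t_i = b_i·n_i / q:
  layer 1 (sandy clay): t_1 = 8.82 × 0.05 / 0.001269 = 347.7 d
  layer 2 (coarse sand): t_2 = 9.27 × 0.23 / 0.001269 = 1681 d
  layer 3 (medium sand): t_3 = 11.2 × 0.28 / 0.001269 = 2472 d
Total t = Σ t_i = 4501 days = 12.32 years.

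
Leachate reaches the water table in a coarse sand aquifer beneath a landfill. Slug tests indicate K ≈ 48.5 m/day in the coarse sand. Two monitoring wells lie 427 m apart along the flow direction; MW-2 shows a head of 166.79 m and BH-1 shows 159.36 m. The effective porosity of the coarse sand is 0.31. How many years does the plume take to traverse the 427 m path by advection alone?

Hydraulic gradient i = (166.79 − 159.36) / 427 = 7.43 / 427 = 0.01740.
Darcy flux q = K · i = 48.50 × 0.01740 = 0.8439 m/day.
Seepage velocity v = q / n_e = 0.8439 / 0.31 = 2.722 m/day.
Travel time t = L / v = 427 / 2.722 = 156.9 days = 0.4294 years.

0.429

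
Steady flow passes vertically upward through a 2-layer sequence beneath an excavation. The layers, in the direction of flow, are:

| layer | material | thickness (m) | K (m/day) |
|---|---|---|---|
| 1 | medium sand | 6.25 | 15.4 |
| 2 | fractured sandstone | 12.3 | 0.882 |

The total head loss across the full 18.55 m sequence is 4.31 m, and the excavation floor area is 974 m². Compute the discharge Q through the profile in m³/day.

293

Flow is perpendicular to layering, so the layers act in series and the equivalent K is the thickness-weighted harmonic mean.
Total thickness L = 6.25 + 12.3 = 18.55 m.
Σ(b_i/K_i) = 6.25/15.4 + 12.3/0.882 = 14.35 d.
K_eq = L / Σ(b_i/K_i) = 18.55 / 14.35 = 1.293 m/day.
Q = K_eq · A · (Δh/L) = 1.293 × 974 × (4.31/18.55) = 292.5 m³/day.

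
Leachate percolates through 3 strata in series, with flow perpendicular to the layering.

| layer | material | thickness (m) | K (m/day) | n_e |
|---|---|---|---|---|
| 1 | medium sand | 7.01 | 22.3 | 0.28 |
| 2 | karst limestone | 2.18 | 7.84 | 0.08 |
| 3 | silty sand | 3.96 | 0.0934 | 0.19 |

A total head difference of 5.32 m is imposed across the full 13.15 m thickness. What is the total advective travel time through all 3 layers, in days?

With flow normal to the layers, continuity requires the same specific discharge q through every layer.
Σ(b_i/K_i) = 7.01/22.3 + 2.18/7.84 + 3.96/0.0934 = 42.99 d.
q = Δh / Σ(b_i/K_i) = 5.32 / 42.99 = 0.1237 m/day.
In each layer the seepage velocity is v_i = q/n_i, so the layer transit time is t_i = b_i·n_i / q:
  layer 1 (medium sand): t_1 = 7.01 × 0.28 / 0.1237 = 15.86 d
  layer 2 (karst limestone): t_2 = 2.18 × 0.08 / 0.1237 = 1.409 d
  layer 3 (silty sand): t_3 = 3.96 × 0.19 / 0.1237 = 6.080 d
Total t = Σ t_i = 23.35 days.

23.4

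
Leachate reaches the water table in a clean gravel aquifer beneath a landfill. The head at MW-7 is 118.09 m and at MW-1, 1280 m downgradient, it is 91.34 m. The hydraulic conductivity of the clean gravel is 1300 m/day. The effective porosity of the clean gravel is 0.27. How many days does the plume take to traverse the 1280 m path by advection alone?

12.7

Hydraulic gradient i = (118.09 − 91.34) / 1280 = 26.75 / 1280 = 0.02090.
Darcy flux q = K · i = 1300 × 0.02090 = 27.17 m/day.
Seepage velocity v = q / n_e = 27.17 / 0.27 = 100.6 m/day.
Travel time t = L / v = 1280 / 100.6 = 12.72 days.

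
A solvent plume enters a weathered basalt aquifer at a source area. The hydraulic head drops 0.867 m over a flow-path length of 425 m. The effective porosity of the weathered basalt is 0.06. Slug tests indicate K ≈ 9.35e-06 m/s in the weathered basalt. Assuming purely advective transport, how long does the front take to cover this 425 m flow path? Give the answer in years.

Convert K: 9.35e-06 m/s × 86400 = 0.8078 m/day.
Hydraulic gradient i = Δh / L = 0.867 / 425 = 0.002040.
Darcy flux q = K · i = 0.8078 × 0.002040 = 0.001648 m/day.
Seepage velocity v = q / n_e = 0.001648 / 0.06 = 0.02747 m/day.
Travel time t = L / v = 425 / 0.02747 = 15473 days = 42.36 years.

42.4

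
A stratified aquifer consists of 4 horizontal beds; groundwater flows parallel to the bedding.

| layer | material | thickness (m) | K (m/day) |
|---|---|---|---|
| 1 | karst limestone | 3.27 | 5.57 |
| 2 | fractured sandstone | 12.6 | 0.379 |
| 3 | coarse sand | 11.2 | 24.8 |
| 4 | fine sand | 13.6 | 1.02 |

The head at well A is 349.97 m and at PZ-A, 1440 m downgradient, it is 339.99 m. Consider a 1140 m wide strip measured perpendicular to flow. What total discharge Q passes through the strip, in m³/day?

2490

Flow is parallel to layering, so each bed carries its own Darcy discharge and the transmissivities add.
Σ(K_i·b_i) = 5.57×3.27 + 0.379×12.6 + 24.8×11.2 + 1.02×13.6 = 314.6 m²/day.
Hydraulic gradient i = (349.97 − 339.99) / 1440 = 9.98 / 1440 = 0.006931.
Q = Σ(K_i·b_i) · W · i = 314.6 × 1140 × 0.006931 = 2486 m³/day.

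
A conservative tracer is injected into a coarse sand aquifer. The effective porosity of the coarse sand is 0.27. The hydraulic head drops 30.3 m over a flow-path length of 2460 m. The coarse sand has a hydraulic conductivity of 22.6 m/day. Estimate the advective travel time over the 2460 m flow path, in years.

6.53

Hydraulic gradient i = Δh / L = 30.3 / 2460 = 0.01232.
Darcy flux q = K · i = 22.60 × 0.01232 = 0.2784 m/day.
Seepage velocity v = q / n_e = 0.2784 / 0.27 = 1.031 m/day.
Travel time t = L / v = 2460 / 1.031 = 2386 days = 6.533 years.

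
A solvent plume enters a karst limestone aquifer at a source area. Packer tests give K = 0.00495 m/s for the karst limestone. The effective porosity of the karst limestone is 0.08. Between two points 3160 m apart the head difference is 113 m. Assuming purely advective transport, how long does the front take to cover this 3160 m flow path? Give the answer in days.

16.5

Convert K: 0.00495 m/s × 86400 = 427.7 m/day.
Hydraulic gradient i = Δh / L = 113 / 3160 = 0.03576.
Darcy flux q = K · i = 427.7 × 0.03576 = 15.29 m/day.
Seepage velocity v = q / n_e = 15.29 / 0.08 = 191.2 m/day.
Travel time t = L / v = 3160 / 191.2 = 16.53 days.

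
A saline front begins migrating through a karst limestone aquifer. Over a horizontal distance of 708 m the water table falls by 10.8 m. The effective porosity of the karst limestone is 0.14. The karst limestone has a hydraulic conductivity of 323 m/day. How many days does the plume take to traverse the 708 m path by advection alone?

20.1

Hydraulic gradient i = Δh / L = 10.8 / 708 = 0.01525.
Darcy flux q = K · i = 323.0 × 0.01525 = 4.927 m/day.
Seepage velocity v = q / n_e = 4.927 / 0.14 = 35.19 m/day.
Travel time t = L / v = 708 / 35.19 = 20.12 days.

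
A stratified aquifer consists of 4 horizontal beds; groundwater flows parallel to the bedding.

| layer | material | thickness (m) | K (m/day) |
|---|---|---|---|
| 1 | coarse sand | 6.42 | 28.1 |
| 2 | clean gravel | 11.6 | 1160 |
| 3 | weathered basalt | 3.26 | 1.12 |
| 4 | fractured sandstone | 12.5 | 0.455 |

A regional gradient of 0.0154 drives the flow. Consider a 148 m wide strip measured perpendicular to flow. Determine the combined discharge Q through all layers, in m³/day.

Flow is parallel to layering, so each bed carries its own Darcy discharge and the transmissivities add.
Σ(K_i·b_i) = 28.1×6.42 + 1160×11.6 + 1.12×3.26 + 0.455×12.5 = 13646 m²/day.
Hydraulic gradient i = 0.0154.
Q = Σ(K_i·b_i) · W · i = 13646 × 148 × 0.01540 = 31101 m³/day.

31100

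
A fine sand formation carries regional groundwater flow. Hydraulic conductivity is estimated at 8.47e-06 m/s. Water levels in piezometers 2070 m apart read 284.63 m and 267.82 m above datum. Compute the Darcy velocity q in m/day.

0.00594

Convert K: 8.47e-06 m/s × 86400 = 0.7318 m/day.
Hydraulic gradient i = (284.63 − 267.82) / 2070 = 16.81 / 2070 = 0.008121.
Specific discharge q = K · i = 0.7318 × 0.008121 = 0.005943 m/day.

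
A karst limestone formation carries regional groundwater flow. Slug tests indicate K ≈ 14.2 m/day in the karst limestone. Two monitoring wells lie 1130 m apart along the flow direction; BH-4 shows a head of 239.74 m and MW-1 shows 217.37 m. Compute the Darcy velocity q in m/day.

Hydraulic gradient i = (239.74 − 217.37) / 1130 = 22.37 / 1130 = 0.01980.
Specific discharge q = K · i = 14.20 × 0.01980 = 0.2811 m/day.

0.281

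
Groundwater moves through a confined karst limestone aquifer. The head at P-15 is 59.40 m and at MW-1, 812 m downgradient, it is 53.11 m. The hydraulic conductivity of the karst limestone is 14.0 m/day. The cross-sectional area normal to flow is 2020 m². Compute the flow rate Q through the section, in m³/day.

Hydraulic gradient i = (59.40 − 53.11) / 812 = 6.29 / 812 = 0.007746.
Darcy's law: Q = K · A · i = 14.00 × 2020 × 0.007746 = 219.1 m³/day.

219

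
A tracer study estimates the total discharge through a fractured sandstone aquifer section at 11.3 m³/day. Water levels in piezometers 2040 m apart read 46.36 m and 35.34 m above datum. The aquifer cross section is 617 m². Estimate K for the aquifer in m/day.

Hydraulic gradient i = (46.36 − 35.34) / 2040 = 11.02 / 2040 = 0.005402.
From Q = K·A·i, K = Q / (A·i) = 11.3 / (617.0 × 0.005402) = 3.390 m/day.

3.39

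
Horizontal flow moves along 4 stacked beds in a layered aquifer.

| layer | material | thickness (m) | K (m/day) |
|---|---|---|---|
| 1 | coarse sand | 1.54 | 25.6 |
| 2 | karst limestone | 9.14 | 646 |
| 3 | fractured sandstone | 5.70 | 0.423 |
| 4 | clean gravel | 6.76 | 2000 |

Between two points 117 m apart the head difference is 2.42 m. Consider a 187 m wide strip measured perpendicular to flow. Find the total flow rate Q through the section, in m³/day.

75300

Flow is parallel to layering, so each bed carries its own Darcy discharge and the transmissivities add.
Σ(K_i·b_i) = 25.6×1.54 + 646×9.14 + 0.423×5.70 + 2000×6.76 = 19466 m²/day.
Hydraulic gradient i = Δh / L = 2.42 / 117 = 0.02068.
Q = Σ(K_i·b_i) · W · i = 19466 × 187 × 0.02068 = 75293 m³/day.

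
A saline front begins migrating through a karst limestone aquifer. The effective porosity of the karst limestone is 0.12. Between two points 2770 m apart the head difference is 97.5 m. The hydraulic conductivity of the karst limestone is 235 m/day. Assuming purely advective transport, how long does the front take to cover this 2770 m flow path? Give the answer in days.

Hydraulic gradient i = Δh / L = 97.5 / 2770 = 0.03520.
Darcy flux q = K · i = 235.0 × 0.03520 = 8.272 m/day.
Seepage velocity v = q / n_e = 8.272 / 0.12 = 68.93 m/day.
Travel time t = L / v = 2770 / 68.93 = 40.19 days.

40.2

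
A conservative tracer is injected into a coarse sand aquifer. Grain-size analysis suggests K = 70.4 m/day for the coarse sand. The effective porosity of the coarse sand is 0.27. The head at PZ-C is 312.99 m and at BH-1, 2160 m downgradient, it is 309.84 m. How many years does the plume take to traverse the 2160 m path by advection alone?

Hydraulic gradient i = (312.99 − 309.84) / 2160 = 3.15 / 2160 = 0.001458.
Darcy flux q = K · i = 70.40 × 0.001458 = 0.1027 m/day.
Seepage velocity v = q / n_e = 0.1027 / 0.27 = 0.3802 m/day.
Travel time t = L / v = 2160 / 0.3802 = 5681 days = 15.55 years.

15.6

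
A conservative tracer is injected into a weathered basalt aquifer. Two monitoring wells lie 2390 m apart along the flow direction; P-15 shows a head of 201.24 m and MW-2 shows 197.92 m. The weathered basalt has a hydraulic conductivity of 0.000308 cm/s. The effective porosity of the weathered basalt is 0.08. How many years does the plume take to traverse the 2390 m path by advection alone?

Convert K: 0.000308 cm/s × 864 = 0.2661 m/day.
Hydraulic gradient i = (201.24 − 197.92) / 2390 = 3.32 / 2390 = 0.001389.
Darcy flux q = K · i = 0.2661 × 0.001389 = 0.0003697 m/day.
Seepage velocity v = q / n_e = 0.0003697 / 0.08 = 0.004621 m/day.
Travel time t = L / v = 2390 / 0.004621 = 5.172e+05 days = 1416 years.

1420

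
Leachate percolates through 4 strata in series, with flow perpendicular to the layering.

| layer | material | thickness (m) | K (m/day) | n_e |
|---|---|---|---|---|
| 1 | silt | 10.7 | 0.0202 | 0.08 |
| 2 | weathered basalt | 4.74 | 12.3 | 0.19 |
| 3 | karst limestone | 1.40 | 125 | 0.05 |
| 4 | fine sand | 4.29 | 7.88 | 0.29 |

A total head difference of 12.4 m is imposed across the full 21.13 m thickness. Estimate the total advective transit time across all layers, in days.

131

With flow normal to the layers, continuity requires the same specific discharge q through every layer.
Σ(b_i/K_i) = 10.7/0.0202 + 4.74/12.3 + 1.40/125 + 4.29/7.88 = 530.6 d.
q = Δh / Σ(b_i/K_i) = 12.4 / 530.6 = 0.02337 m/day.
In each layer the seepage velocity is v_i = q/n_i, so the layer transit time is t_i = b_i·n_i / q:
  layer 1 (silt): t_1 = 10.7 × 0.08 / 0.02337 = 36.63 d
  layer 2 (weathered basalt): t_2 = 4.74 × 0.19 / 0.02337 = 38.54 d
  layer 3 (karst limestone): t_3 = 1.40 × 0.05 / 0.02337 = 2.996 d
  layer 4 (fine sand): t_4 = 4.29 × 0.29 / 0.02337 = 53.24 d
Total t = Σ t_i = 131.4 days.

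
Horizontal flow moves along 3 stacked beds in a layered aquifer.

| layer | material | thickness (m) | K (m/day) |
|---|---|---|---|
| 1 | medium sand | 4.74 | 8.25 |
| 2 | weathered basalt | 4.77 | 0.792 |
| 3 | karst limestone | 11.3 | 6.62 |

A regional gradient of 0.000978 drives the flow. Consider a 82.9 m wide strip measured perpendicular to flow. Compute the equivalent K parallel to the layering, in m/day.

Flow is parallel to layering, so each bed carries its own Darcy discharge and the transmissivities add.
Σ(K_i·b_i) = 8.25×4.74 + 0.792×4.77 + 6.62×11.3 = 117.7 m²/day.
Total thickness b = 20.81 m, so K_eq = Σ(K_i·b_i)/b = 5.655 m/day.

5.66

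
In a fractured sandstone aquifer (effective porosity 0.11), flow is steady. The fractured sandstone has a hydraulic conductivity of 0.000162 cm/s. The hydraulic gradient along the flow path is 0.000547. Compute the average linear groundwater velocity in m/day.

Convert K: 0.000162 cm/s × 864 = 0.1400 m/day.
Hydraulic gradient i = 0.000547.
Darcy flux q = K · i = 0.1400 × 0.0005470 = 7.656e-05 m/day.
Seepage velocity v = q / n_e = 7.656e-05 / 0.11 = 0.0006960 m/day.

0.000696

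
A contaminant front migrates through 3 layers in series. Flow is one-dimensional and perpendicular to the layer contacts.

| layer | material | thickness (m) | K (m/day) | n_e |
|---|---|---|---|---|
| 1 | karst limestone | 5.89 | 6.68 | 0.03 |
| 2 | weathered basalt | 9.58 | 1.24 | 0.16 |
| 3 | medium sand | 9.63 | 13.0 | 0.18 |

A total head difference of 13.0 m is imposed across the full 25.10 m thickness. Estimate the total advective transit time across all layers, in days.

2.48

With flow normal to the layers, continuity requires the same specific discharge q through every layer.
Σ(b_i/K_i) = 5.89/6.68 + 9.58/1.24 + 9.63/13.0 = 9.348 d.
q = Δh / Σ(b_i/K_i) = 13.0 / 9.348 = 1.391 m/day.
In each layer the seepage velocity is v_i = q/n_i, so the layer transit time is t_i = b_i·n_i / q:
  layer 1 (karst limestone): t_1 = 5.89 × 0.03 / 1.391 = 0.1271 d
  layer 2 (weathered basalt): t_2 = 9.58 × 0.16 / 1.391 = 1.102 d
  layer 3 (medium sand): t_3 = 9.63 × 0.18 / 1.391 = 1.246 d
Total t = Σ t_i = 2.476 days.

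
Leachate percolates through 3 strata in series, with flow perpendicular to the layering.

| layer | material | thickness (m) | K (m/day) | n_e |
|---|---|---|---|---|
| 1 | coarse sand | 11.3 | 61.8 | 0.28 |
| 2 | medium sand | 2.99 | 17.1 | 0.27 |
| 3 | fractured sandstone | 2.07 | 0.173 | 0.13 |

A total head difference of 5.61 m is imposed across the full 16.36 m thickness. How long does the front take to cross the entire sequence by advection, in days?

With flow normal to the layers, continuity requires the same specific discharge q through every layer.
Σ(b_i/K_i) = 11.3/61.8 + 2.99/17.1 + 2.07/0.173 = 12.32 d.
q = Δh / Σ(b_i/K_i) = 5.61 / 12.32 = 0.4552 m/day.
In each layer the seepage velocity is v_i = q/n_i, so the layer transit time is t_i = b_i·n_i / q:
  layer 1 (coarse sand): t_1 = 11.3 × 0.28 / 0.4552 = 6.950 d
  layer 2 (medium sand): t_2 = 2.99 × 0.27 / 0.4552 = 1.773 d
  layer 3 (fractured sandstone): t_3 = 2.07 × 0.13 / 0.4552 = 0.5911 d
Total t = Σ t_i = 9.315 days.

9.31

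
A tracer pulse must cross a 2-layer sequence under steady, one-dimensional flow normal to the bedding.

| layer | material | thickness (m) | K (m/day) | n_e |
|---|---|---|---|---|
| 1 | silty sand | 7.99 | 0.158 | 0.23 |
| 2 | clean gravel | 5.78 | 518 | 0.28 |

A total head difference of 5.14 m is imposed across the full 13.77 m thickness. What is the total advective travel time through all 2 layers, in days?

34.0

With flow normal to the layers, continuity requires the same specific discharge q through every layer.
Σ(b_i/K_i) = 7.99/0.158 + 5.78/518 = 50.58 d.
q = Δh / Σ(b_i/K_i) = 5.14 / 50.58 = 0.1016 m/day.
In each layer the seepage velocity is v_i = q/n_i, so the layer transit time is t_i = b_i·n_i / q:
  layer 1 (silty sand): t_1 = 7.99 × 0.23 / 0.1016 = 18.08 d
  layer 2 (clean gravel): t_2 = 5.78 × 0.28 / 0.1016 = 15.93 d
Total t = Σ t_i = 34.01 days.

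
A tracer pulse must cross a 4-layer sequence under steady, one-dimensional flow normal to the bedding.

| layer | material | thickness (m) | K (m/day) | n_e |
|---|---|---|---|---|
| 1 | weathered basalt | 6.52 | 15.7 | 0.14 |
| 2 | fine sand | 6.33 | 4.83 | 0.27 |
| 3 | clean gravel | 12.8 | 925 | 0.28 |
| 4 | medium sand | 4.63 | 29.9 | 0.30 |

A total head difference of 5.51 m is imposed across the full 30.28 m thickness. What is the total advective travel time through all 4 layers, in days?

With flow normal to the layers, continuity requires the same specific discharge q through every layer.
Σ(b_i/K_i) = 6.52/15.7 + 6.33/4.83 + 12.8/925 + 4.63/29.9 = 1.895 d.
q = Δh / Σ(b_i/K_i) = 5.51 / 1.895 = 2.908 m/day.
In each layer the seepage velocity is v_i = q/n_i, so the layer transit time is t_i = b_i·n_i / q:
  layer 1 (weathered basalt): t_1 = 6.52 × 0.14 / 2.908 = 0.3139 d
  layer 2 (fine sand): t_2 = 6.33 × 0.27 / 2.908 = 0.5876 d
  layer 3 (clean gravel): t_3 = 12.8 × 0.28 / 2.908 = 1.232 d
  layer 4 (medium sand): t_4 = 4.63 × 0.30 / 2.908 = 0.4776 d
Total t = Σ t_i = 2.611 days.

2.61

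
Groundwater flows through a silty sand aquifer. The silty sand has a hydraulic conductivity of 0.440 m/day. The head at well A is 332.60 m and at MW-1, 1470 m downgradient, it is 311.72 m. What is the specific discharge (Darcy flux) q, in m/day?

Hydraulic gradient i = (332.60 − 311.72) / 1470 = 20.88 / 1470 = 0.01420.
Specific discharge q = K · i = 0.4400 × 0.01420 = 0.006250 m/day.

0.00625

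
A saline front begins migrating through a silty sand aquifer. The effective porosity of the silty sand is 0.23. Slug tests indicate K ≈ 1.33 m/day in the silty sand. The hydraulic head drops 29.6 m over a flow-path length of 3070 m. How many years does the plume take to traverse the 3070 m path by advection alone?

Hydraulic gradient i = Δh / L = 29.6 / 3070 = 0.009642.
Darcy flux q = K · i = 1.330 × 0.009642 = 0.01282 m/day.
Seepage velocity v = q / n_e = 0.01282 / 0.23 = 0.05575 m/day.
Travel time t = L / v = 3070 / 0.05575 = 55063 days = 150.8 years.

151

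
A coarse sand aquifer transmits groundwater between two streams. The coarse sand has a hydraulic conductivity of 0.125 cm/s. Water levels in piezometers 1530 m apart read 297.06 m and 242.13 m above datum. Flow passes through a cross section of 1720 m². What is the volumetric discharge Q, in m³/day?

Convert K: 0.125 cm/s × 864 = 108.0 m/day.
Hydraulic gradient i = (297.06 − 242.13) / 1530 = 54.93 / 1530 = 0.03590.
Darcy's law: Q = K · A · i = 108.0 × 1720 × 0.03590 = 6669 m³/day.

6670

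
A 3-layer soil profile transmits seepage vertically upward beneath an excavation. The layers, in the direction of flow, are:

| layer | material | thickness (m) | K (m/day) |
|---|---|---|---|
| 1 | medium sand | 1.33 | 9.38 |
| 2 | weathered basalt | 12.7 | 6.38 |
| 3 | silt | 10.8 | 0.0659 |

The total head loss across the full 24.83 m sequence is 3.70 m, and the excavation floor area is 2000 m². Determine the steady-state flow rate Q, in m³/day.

44.6

Flow is perpendicular to layering, so the layers act in series and the equivalent K is the thickness-weighted harmonic mean.
Total thickness L = 1.33 + 12.7 + 10.8 = 24.83 m.
Σ(b_i/K_i) = 1.33/9.38 + 12.7/6.38 + 10.8/0.0659 = 166.0 d.
K_eq = L / Σ(b_i/K_i) = 24.83 / 166.0 = 0.1496 m/day.
Q = K_eq · A · (Δh/L) = 0.1496 × 2000 × (3.70/24.83) = 44.57 m³/day.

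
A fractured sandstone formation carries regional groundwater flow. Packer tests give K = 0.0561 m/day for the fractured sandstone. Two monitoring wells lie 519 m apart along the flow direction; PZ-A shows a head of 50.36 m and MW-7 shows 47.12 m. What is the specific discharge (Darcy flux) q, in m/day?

0.000350

Hydraulic gradient i = (50.36 − 47.12) / 519 = 3.24 / 519 = 0.006243.
Specific discharge q = K · i = 0.05610 × 0.006243 = 0.0003502 m/day.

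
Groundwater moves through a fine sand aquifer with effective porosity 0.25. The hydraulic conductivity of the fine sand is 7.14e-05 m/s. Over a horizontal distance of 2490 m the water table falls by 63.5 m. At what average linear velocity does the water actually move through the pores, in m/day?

0.629

Convert K: 7.14e-05 m/s × 86400 = 6.169 m/day.
Hydraulic gradient i = Δh / L = 63.5 / 2490 = 0.02550.
Darcy flux q = K · i = 6.169 × 0.02550 = 0.1573 m/day.
Seepage velocity v = q / n_e = 0.1573 / 0.25 = 0.6293 m/day.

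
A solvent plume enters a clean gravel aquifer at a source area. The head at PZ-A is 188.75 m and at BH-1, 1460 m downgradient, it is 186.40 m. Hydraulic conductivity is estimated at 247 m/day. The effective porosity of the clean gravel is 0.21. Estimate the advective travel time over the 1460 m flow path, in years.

2.11

Hydraulic gradient i = (188.75 − 186.40) / 1460 = 2.35 / 1460 = 0.001610.
Darcy flux q = K · i = 247.0 × 0.001610 = 0.3976 m/day.
Seepage velocity v = q / n_e = 0.3976 / 0.21 = 1.893 m/day.
Travel time t = L / v = 1460 / 1.893 = 771.2 days = 2.111 years.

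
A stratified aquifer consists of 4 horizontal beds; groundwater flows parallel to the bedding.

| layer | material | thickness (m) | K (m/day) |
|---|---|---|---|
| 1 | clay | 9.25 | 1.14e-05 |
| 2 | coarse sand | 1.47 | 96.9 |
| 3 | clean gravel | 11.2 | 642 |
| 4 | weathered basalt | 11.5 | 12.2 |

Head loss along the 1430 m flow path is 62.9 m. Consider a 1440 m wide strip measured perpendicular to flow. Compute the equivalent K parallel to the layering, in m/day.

224

Flow is parallel to layering, so each bed carries its own Darcy discharge and the transmissivities add.
Σ(K_i·b_i) = 1.14e-05×9.25 + 96.9×1.47 + 642×11.2 + 12.2×11.5 = 7473 m²/day.
Total thickness b = 33.42 m, so K_eq = Σ(K_i·b_i)/b = 223.6 m/day.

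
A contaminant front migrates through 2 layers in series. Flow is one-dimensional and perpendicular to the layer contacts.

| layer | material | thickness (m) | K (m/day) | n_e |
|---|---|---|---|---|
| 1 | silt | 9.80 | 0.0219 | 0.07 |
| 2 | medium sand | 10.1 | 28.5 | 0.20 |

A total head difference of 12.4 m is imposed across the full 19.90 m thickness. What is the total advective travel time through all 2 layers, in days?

97.7

With flow normal to the layers, continuity requires the same specific discharge q through every layer.
Σ(b_i/K_i) = 9.80/0.0219 + 10.1/28.5 = 447.8 d.
q = Δh / Σ(b_i/K_i) = 12.4 / 447.8 = 0.02769 m/day.
In each layer the seepage velocity is v_i = q/n_i, so the layer transit time is t_i = b_i·n_i / q:
  layer 1 (silt): t_1 = 9.80 × 0.07 / 0.02769 = 24.78 d
  layer 2 (medium sand): t_2 = 10.1 × 0.20 / 0.02769 = 72.96 d
Total t = Σ t_i = 97.73 days.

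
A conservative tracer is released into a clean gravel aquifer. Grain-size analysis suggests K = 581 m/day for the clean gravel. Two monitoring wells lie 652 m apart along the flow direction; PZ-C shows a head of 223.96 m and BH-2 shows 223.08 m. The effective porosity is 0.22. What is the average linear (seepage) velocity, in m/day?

Hydraulic gradient i = (223.96 − 223.08) / 652 = 0.88 / 652 = 0.001350.
Darcy flux q = K · i = 581.0 × 0.001350 = 0.7842 m/day.
Seepage velocity v = q / n_e = 0.7842 / 0.22 = 3.564 m/day.

3.56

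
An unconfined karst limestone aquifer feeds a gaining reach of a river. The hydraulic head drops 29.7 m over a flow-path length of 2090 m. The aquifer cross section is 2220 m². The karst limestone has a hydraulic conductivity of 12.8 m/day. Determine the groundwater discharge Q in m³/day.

404

Hydraulic gradient i = Δh / L = 29.7 / 2090 = 0.01421.
Darcy's law: Q = K · A · i = 12.80 × 2220 × 0.01421 = 403.8 m³/day.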